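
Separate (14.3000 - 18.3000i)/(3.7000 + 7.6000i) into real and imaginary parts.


Multiply by conjugate: (14.3000 - 18.3000i)(3.7000 - 7.6000i) / (3.7^2 + 7.6^2)
Numerator real = 14.3*3.7 - (18.3)*7.6 = -86.17
Numerator imag = -18.3*3.7 - 14.3*7.6 = -176.39
Denominator = 71.45
Re(z) = -86.17/71.45 = -1.2060
Im(z) = -176.39/71.45 = -2.4687

Re(z) = -1.2060, Im(z) = -2.4687


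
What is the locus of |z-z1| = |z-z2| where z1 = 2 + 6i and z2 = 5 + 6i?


Equal distances means the locus is the perpendicular bisector of z1 and z2.
Midpoint = ((2+5)/2, (6+6)/2) = (3.5000, 6.0000)

Perpendicular bisector through (3.5000, 6.0000)


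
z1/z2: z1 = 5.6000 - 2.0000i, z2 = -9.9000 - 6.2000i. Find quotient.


Conjugate of z2 = -9.9000 + 6.2000i
Numerator: (5.6000 - 2.0000i)(-9.9000 + 6.2000i) = -43.0400 + 54.5200i
Denominator: (-9.9)^2 + (-6.2)^2 = 136.45
Result = (-43.0400 + 54.5200i)/136.45

-0.3154 + 0.3996i


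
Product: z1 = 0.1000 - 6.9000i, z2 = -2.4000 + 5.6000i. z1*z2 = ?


Real = 0.1*(-2.4) - (-6.9)*5.6 = -0.24 - (-38.64) = 38.4
Imag = 0.1*5.6 - (2.4)*(-6.9) = 0.56 + 16.56 = 17.12

38.4000 + 17.1200i


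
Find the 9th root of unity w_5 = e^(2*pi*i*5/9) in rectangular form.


Angle = 360*5/9 = 200°
a = cos(200°) = -0.9397
b = sin(200°) = -0.3420

-0.9397 - 0.3420i


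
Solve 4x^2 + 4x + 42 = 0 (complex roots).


disc = 4^2 - 4*4*42 = 16 - 672 = -656
sqrt(|disc|) = sqrt(656) = 25.6125
Real part = -4/(2*4) = -0.5000
Imag part = 25.6125/(2*4) = 3.2016

-0.5000 ± 3.2016i


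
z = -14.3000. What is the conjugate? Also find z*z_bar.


z_bar = -14.3000
z*z_bar = (-14.3)^2 + 0^2 = 204.49 + 0 = 204.49

z_bar = -14.3000, z*z_bar = 204.49


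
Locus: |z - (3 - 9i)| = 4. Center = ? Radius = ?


|z - z0| = r is a circle with center z0 and radius r.
Center = (3, -9), radius = 4

Circle with center (3, -9) and radius 4


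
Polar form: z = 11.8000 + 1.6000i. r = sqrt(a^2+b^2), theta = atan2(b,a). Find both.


r = sqrt(139.24+2.56) = sqrt(141.8) = 11.9080
theta = atan2(1.6, 11.8) = 7.7218 degrees

r = 11.9080, theta = 7.7218 degrees


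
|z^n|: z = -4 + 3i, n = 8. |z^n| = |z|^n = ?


|z| = sqrt(16+9) = sqrt(25) = 5
|z^8| = |z|^8 = 5^8 = 390625

|z^8| = 390625


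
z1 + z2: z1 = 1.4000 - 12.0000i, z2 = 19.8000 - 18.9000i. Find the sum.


Real: 1.4 + 19.8 = 21.2
Imag: -12 - 18.9 = -30.9

21.2000 - 30.9000i


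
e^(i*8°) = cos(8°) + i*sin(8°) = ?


cos(8°) = 0.9903
sin(8°) = 0.1392

e^(i*8°) = 0.9903 + 0.1392i


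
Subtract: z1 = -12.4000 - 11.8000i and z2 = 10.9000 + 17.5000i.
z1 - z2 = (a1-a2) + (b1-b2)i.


Real: -12.4 - 10.9 = -23.3
Imag: -11.8 - 17.5 = -29.3

-23.3000 - 29.3000i


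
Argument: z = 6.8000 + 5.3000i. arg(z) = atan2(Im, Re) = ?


Re = 6.8, Im = 5.3
arg = atan2(5.3, 6.8) = 37.9333 degrees

arg(z) = 37.9333 degrees


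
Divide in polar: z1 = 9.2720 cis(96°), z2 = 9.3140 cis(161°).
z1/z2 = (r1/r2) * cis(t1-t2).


r = 9.2720 / 9.3140 = 0.9955
theta = 96° - 161° = -65° = 295° (mod 360)

0.9955 cis(295°)


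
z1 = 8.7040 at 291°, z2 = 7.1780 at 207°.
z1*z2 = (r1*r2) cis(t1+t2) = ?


r = 8.7040 * 7.1780 = 62.4773
theta = 291° + 207° = 498° = 138° (mod 360)

62.4773 cis(138°)


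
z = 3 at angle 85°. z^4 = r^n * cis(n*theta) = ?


r^4 = 3^4 = 81
n*theta = 4*85° = 340° = 340° (mod 360)
a = 81*cos(340°) = 76.1151
b = 81*sin(340°) = -27.7036

81 cis(340°) = 76.1151 - 27.7036i


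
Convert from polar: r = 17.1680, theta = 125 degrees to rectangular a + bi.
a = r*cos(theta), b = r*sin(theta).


a = 17.1680*cos(125°) = 17.1680*(-0.57358) = -9.8472
b = 17.1680*sin(125°) = 17.1680*0.81915 = 14.0632

-9.8472 + 14.0632i


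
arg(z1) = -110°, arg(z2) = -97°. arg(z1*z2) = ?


arg(z1*z2) = -110° - 97° = -207°
Normalized to (-180°, 180°]: 153°

153°


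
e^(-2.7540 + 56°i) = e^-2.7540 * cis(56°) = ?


e^-2.7540 = 0.0637
cos(56°) = 0.5592
sin(56°) = 0.829
Real = 0.0637*0.5592 = 0.0356
Imag = 0.0637*0.829 = 0.0528

0.0356 + 0.0528i


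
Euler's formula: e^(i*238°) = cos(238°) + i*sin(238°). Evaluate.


cos(238°) = -0.5299
sin(238°) = -0.8480

e^(i*238°) = -0.5299 - 0.8480i


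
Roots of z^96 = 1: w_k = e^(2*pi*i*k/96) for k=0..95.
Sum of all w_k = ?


The sum of all 96th roots of unity is 0.
Geometric series: (1 - w^96)/(1 - w) = (1-1)/(1-w) = 0 since w^96 = 1, w ≠ 1.
Alternatively: coefficient of z^95 in z^96 - 1 is 0.

0


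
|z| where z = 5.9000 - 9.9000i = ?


|z| = sqrt(5.9^2 + (-9.9)^2) = sqrt(34.81 + 98.01) = sqrt(132.82) = 11.5248

|z| = 11.5248


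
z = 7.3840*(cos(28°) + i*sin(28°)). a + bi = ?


a = 7.3840*cos(28°) = 7.3840*0.88295 = 6.5197
b = 7.3840*sin(28°) = 7.3840*0.46947 = 3.4666

6.5197 + 3.4666i


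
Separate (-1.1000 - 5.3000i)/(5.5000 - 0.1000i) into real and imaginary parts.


Multiply by conjugate: (-1.1000 - 5.3000i)(5.5000 + 0.1000i) / (5.5^2 + (-0.1)^2)
Numerator real = -1.1*5.5 - (5.3)*(-0.1) = -5.52
Numerator imag = -5.3*5.5 - (-1.1)*(-0.1) = -29.26
Denominator = 30.26
Re(z) = -5.52/30.26 = -0.1824
Im(z) = -29.26/30.26 = -0.9670

Re(z) = -0.1824, Im(z) = -0.9670


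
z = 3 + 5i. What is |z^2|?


|z| = sqrt(9+25) = sqrt(34) = 5.8310
|z^2| = |z|^2 = (sqrt(34))^2 = 34

|z^2| = 34


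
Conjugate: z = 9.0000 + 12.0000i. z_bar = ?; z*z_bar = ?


z_bar = 9.0000 - 12.0000i
z*z_bar = 9^2 + 12^2 = 81 + 144 = 225

z_bar = 9.0000 - 12.0000i, z*z_bar = 225


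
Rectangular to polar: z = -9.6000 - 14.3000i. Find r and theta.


r = sqrt(92.16+204.49) = sqrt(296.65) = 17.2235
theta = atan2(-14.3, -9.6) = -123.8746 degrees

r = 17.2235, theta = -123.8746 degrees


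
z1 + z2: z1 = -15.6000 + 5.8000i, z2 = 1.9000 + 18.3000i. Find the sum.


Real: -15.6 + 1.9 = -13.7
Imag: 5.8 + 18.3 = 24.1

-13.7000 + 24.1000i


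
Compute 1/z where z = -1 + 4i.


|z|^2 = 1+16 = 17
1/z = (-1 - 4i)/17

1/z = -0.0588 - 0.2353i


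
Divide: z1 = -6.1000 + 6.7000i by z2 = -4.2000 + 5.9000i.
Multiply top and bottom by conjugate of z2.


Conjugate of z2 = -4.2000 - 5.9000i
Numerator: (-6.1000 + 6.7000i)(-4.2000 - 5.9000i) = 65.1500 + 7.8500i
Denominator: (-4.2)^2 + 5.9^2 = 52.45
Result = (65.1500 + 7.8500i)/52.45

1.2421 + 0.1497i


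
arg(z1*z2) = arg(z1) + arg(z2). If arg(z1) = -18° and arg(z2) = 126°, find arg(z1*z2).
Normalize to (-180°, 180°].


arg(z1*z2) = -18° + 126° = 108°
Normalized to (-180°, 180°]: 108°

108°


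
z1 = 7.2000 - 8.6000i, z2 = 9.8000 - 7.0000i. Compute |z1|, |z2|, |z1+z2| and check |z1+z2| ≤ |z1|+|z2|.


|z1| = sqrt(7.2^2 + (-8.6)^2) = sqrt(125.8) = 11.2161
|z2| = sqrt(9.8^2 + (-7)^2) = sqrt(145.04) = 12.0433
z1+z2 = 17.0000 - 15.6000i
|z1+z2| = sqrt(532.36) = 23.0729
|z1|+|z2| = 11.2161 + 12.0433 = 23.2594

|z1+z2| = 23.0729 ≤ |z1|+|z2| = 23.2594 (verified)


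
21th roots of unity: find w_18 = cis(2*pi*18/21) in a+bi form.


Angle = 360*18/21 = 308.5714°
a = cos(308.5714°) = 0.6235
b = sin(308.5714°) = -0.7818

0.6235 - 0.7818i


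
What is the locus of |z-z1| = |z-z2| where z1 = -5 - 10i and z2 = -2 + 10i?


Equal distances means the locus is the perpendicular bisector of z1 and z2.
Midpoint = ((-5+(-2))/2, (-10+10)/2) = (-3.5000, 0)

Perpendicular bisector through (-3.5000, 0)


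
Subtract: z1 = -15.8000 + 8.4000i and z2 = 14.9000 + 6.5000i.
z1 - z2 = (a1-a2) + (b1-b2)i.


Real: -15.8 - 14.9 = -30.7
Imag: 8.4 - 6.5 = 1.9

-30.7000 + 1.9000i


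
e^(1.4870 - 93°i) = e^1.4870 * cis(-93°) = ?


e^1.4870 = 4.4238
cos(-93°) = -0.05234
sin(-93°) = -0.99863
Real = 4.4238*(-0.05234) = -0.2315
Imag = 4.4238*(-0.99863) = -4.4177

-0.2315 - 4.4177i


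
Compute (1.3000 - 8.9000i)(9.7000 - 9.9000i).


Real = 1.3*9.7 - (-8.9)*(-9.9) = 12.61 - 88.11 = -75.5
Imag = 1.3*(-9.9) + 9.7*(-8.9) = -12.87 - (86.33) = -99.2

-75.5000 - 99.2000i


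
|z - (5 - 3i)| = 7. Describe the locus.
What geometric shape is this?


|z - z0| = r is a circle with center z0 and radius r.
Center = (5, -3), radius = 7

Circle with center (5, -3) and radius 7


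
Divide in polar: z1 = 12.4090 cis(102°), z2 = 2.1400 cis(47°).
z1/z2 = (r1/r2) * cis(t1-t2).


r = 12.4090 / 2.1400 = 5.7986
theta = 102° - 47° = 55° = 55° (mod 360)

5.7986 cis(55°)


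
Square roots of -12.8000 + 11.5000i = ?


|z| = sqrt(163.84+132.25) = 17.2073
sqrt((|z|+a)/2) = sqrt((17.2073+(-12.8))/2) = sqrt(2.2036) = 1.4845
sqrt((|z|-a)/2) = sqrt((17.2073-(-12.8))/2) = sqrt(15.0036) = 3.8735

±(1.4845 + 3.8735i) i.e. 1.4845 + 3.8735i and -1.4845 - 3.8735i


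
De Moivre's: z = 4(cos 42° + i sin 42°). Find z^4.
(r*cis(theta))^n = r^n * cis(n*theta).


r^4 = 4^4 = 256
n*theta = 4*42° = 168° = 168° (mod 360)
a = 256*cos(168°) = -250.4058
b = 256*sin(168°) = 53.2254

256 cis(168°) = -250.4058 + 53.2254i


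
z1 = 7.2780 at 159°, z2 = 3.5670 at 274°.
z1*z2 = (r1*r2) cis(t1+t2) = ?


r = 7.2780 * 3.5670 = 25.9606
theta = 159° + 274° = 433° = 73° (mod 360)

25.9606 cis(73°)


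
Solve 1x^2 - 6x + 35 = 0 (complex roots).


disc = (-6)^2 - 4*1*35 = 36 - 140 = -104
sqrt(|disc|) = sqrt(104) = 10.1980
Real part = 6/(2*1) = 3.0000
Imag part = 10.1980/(2*1) = 5.0990

3.0000 ± 5.0990i


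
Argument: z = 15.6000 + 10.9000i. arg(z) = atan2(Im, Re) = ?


Re = 15.6, Im = 10.9
arg = atan2(10.9, 15.6) = 34.9427 degrees

arg(z) = 34.9427 degrees


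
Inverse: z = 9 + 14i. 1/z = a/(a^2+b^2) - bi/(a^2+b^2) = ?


|z|^2 = 81+196 = 277
1/z = (9 - 14i)/277

1/z = 0.0325 - 0.0505i


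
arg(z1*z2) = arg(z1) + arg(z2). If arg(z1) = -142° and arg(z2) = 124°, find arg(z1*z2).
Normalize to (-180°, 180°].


arg(z1*z2) = -142° + 124° = -18°
Normalized to (-180°, 180°]: -18°

-18°


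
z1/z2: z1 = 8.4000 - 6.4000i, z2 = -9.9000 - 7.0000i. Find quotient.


Conjugate of z2 = -9.9000 + 7.0000i
Numerator: (8.4000 - 6.4000i)(-9.9000 + 7.0000i) = -38.3600 + 122.1600i
Denominator: (-9.9)^2 + (-7)^2 = 147.01
Result = (-38.3600 + 122.1600i)/147.01

-0.2609 + 0.8310i


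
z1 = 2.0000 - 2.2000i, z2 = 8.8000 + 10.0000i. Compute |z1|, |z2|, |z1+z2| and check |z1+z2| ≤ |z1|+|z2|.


|z1| = sqrt(2^2 + (-2.2)^2) = sqrt(8.84) = 2.9732
|z2| = sqrt(8.8^2 + 10^2) = sqrt(177.44) = 13.3207
z1+z2 = 10.8000 + 7.8000i
|z1+z2| = sqrt(177.48) = 13.3222
|z1|+|z2| = 2.9732 + 13.3207 = 16.2939

|z1+z2| = 13.3222 ≤ |z1|+|z2| = 16.2939 (verified)


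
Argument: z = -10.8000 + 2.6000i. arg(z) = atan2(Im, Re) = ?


Re = -10.8, Im = 2.6
arg = atan2(2.6, -10.8) = 166.4641 degrees

arg(z) = 166.4641 degrees


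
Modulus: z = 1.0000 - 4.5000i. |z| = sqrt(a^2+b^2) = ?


|z| = sqrt(1^2 + (-4.5)^2) = sqrt(1 + 20.25) = sqrt(21.25) = 4.6098

|z| = 4.6098


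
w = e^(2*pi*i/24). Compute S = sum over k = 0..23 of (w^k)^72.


The roots are w_k = w^k with w = e^(2*pi*i/24), and (w^k)^72 = (w^72)^k.
So S = 1 + u + u^2 + ... + u^(23) with u = w^72.
72 = 3*24 + 0, so 72 is a multiple of 24 and u = (w^24)^3 = 1.
Every one of the 24 terms equals 1: S = 24

S = 24


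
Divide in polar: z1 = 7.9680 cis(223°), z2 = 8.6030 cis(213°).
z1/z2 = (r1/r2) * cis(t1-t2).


r = 7.9680 / 8.6030 = 0.9262
theta = 223° - 213° = 10° = 10° (mod 360)

0.9262 cis(10°)


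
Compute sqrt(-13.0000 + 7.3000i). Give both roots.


|z| = sqrt(169+53.29) = 14.9094
sqrt((|z|+a)/2) = sqrt((14.9094+(-13))/2) = sqrt(0.9547) = 0.9771
sqrt((|z|-a)/2) = sqrt((14.9094-(-13))/2) = sqrt(13.9547) = 3.7356

±(0.9771 + 3.7356i) i.e. 0.9771 + 3.7356i and -0.9771 - 3.7356i


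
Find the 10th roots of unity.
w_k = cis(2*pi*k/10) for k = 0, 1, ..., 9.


The 10th roots of unity are cis(360k/10°) for k=0..9
Angle step = 360/10 = 36°
Primitive root: cis(36°)
Primitive root = 0.8090 + 0.5878i

10 roots at angles: 0°, 36°, 72°, 108°, 144°, 180°, 216°, 252°, 288°, 324°


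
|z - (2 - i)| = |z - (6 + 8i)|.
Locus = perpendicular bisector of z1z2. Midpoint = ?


Equal distances means the locus is the perpendicular bisector of z1 and z2.
Midpoint = ((2+6)/2, (-1+8)/2) = (4.0000, 3.5000)

Perpendicular bisector through (4.0000, 3.5000)


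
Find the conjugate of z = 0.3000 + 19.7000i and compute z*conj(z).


z_bar = 0.3000 - 19.7000i
z*z_bar = 0.3^2 + 19.7^2 = 0.09 + 388.09 = 388.18

z_bar = 0.3000 - 19.7000i, z*z_bar = 388.18


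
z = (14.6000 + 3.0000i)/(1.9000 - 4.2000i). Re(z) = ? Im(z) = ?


Multiply by conjugate: (14.6000 + 3.0000i)(1.9000 + 4.2000i) / (1.9^2 + (-4.2)^2)
Numerator real = 14.6*1.9 + 3*(-4.2) = 15.14
Numerator imag = 3*1.9 - 14.6*(-4.2) = 67.02
Denominator = 21.25
Re(z) = 15.14/21.25 = 0.7125
Im(z) = 67.02/21.25 = 3.1539

Re(z) = 0.7125, Im(z) = 3.1539


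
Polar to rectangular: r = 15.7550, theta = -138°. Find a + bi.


a = 15.7550*cos(-138°) = 15.7550*(-0.74314) = -11.7082
b = 15.7550*sin(-138°) = 15.7550*(-0.669131) = -10.5422

-11.7082 - 10.5422i


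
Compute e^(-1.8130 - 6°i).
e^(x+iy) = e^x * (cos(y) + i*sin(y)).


e^-1.8130 = 0.1632
cos(-6°) = 0.9945
sin(-6°) = -0.1045
Real = 0.1632*0.9945 = 0.1623
Imag = 0.1632*(-0.1045) = -0.0171

0.1623 - 0.0171i


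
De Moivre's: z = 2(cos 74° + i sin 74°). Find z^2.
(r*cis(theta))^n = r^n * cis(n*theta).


r^2 = 2^2 = 4
n*theta = 2*74° = 148° = 148° (mod 360)
a = 4*cos(148°) = -3.3922
b = 4*sin(148°) = 2.1197

4 cis(148°) = -3.3922 + 2.1197i


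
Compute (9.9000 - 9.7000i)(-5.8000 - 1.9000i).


Real = 9.9*(-5.8) - (-9.7)*(-1.9) = -57.42 - 18.43 = -75.85
Imag = 9.9*(-1.9) - (5.8)*(-9.7) = -18.81 + 56.26 = 37.45

-75.8500 + 37.4500i


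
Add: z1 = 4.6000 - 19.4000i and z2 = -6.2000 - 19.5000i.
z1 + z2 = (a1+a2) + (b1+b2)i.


Real: 4.6 - 6.2 = -1.6
Imag: -19.4 - 19.5 = -38.9

-1.6000 - 38.9000i


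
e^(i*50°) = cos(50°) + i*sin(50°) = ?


cos(50°) = 0.6428
sin(50°) = 0.7660

e^(i*50°) = 0.6428 + 0.7660i


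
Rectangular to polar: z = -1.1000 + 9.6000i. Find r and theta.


r = sqrt(1.21+92.16) = sqrt(93.37) = 9.6628
theta = atan2(9.6, -1.1) = 96.5366 degrees

r = 9.6628, theta = 96.5366 degrees


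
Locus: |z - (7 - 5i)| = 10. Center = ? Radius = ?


|z - z0| = r is a circle with center z0 and radius r.
Center = (7, -5), radius = 10

Circle with center (7, -5) and radius 10


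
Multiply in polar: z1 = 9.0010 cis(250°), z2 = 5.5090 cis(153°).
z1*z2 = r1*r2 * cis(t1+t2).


r = 9.0010 * 5.5090 = 49.5865
theta = 250° + 153° = 403° = 43° (mod 360)

49.5865 cis(43°)


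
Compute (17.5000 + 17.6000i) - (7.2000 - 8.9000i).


Real: 17.5 - 7.2 = 10.3
Imag: 17.6 + 8.9 = 26.5

10.3000 + 26.5000i


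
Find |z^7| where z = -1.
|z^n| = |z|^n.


|z| = sqrt(1+0) = sqrt(1) = 1
|z^7| = |z|^7 = 1^7 = 1

|z^7| = 1


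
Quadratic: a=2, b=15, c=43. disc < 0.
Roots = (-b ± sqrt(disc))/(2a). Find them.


disc = 15^2 - 4*2*43 = 225 - 344 = -119
sqrt(|disc|) = sqrt(119) = 10.9087
Real part = -15/(2*2) = -3.7500
Imag part = 10.9087/(2*2) = 2.7272

-3.7500 ± 2.7272i


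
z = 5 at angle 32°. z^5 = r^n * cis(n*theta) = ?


r^5 = 5^5 = 3125
n*theta = 5*32° = 160° = 160° (mod 360)
a = 3125*cos(160°) = -2936.5394
b = 3125*sin(160°) = 1068.8129

3125 cis(160°) = -2936.5394 + 1068.8129i


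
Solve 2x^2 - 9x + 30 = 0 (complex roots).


disc = (-9)^2 - 4*2*30 = 81 - 240 = -159
sqrt(|disc|) = sqrt(159) = 12.6095
Real part = 9/(2*2) = 2.2500
Imag part = 12.6095/(2*2) = 3.1524

2.2500 ± 3.1524i


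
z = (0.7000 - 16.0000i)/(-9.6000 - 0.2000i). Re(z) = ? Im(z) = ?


Multiply by conjugate: (0.7000 - 16.0000i)(-9.6000 + 0.2000i) / ((-9.6)^2 + (-0.2)^2)
Numerator real = 0.7*(-9.6) - (16)*(-0.2) = -3.52
Numerator imag = -16*(-9.6) - 0.7*(-0.2) = 153.74
Denominator = 92.2
Re(z) = -3.52/92.2 = -0.0382
Im(z) = 153.74/92.2 = 1.6675

Re(z) = -0.0382, Im(z) = 1.6675


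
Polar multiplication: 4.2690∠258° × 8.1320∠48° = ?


r = 4.2690 * 8.1320 = 34.7155
theta = 258° + 48° = 306° = 306° (mod 360)

34.7155 cis(306°)


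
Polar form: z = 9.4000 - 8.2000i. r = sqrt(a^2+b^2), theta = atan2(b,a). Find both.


r = sqrt(88.36+67.24) = sqrt(155.6) = 12.4740
theta = atan2(-8.2, 9.4) = -41.0995 degrees

r = 12.4740, theta = -41.0995 degrees


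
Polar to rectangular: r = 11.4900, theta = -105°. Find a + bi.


a = 11.4900*cos(-105°) = 11.4900*(-0.25882) = -2.9738
b = 11.4900*sin(-105°) = 11.4900*(-0.96593) = -11.0985

-2.9738 - 11.0985i


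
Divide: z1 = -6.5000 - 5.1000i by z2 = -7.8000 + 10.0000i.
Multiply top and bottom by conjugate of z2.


Conjugate of z2 = -7.8000 - 10.0000i
Numerator: (-6.5000 - 5.1000i)(-7.8000 - 10.0000i) = -0.3000 + 104.7800i
Denominator: (-7.8)^2 + 10^2 = 160.84
Result = (-0.3000 + 104.7800i)/160.84

-0.0019 + 0.6515i


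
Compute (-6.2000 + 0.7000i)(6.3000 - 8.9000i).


Real = -6.2*6.3 - 0.7*(-8.9) = -39.06 - (-6.23) = -32.83
Imag = -6.2*(-8.9) + 6.3*0.7 = 55.18 + 4.41 = 59.59

-32.8300 + 59.5900i


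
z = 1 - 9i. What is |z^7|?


|z| = sqrt(1+81) = sqrt(82) = 9.0554
|z^7| = |z|^7 = (sqrt(82))^7 = 82^3 * sqrt(82) = 551368*sqrt(82)

|z^7| = 551368*sqrt(82) ≈ 4992849.5928


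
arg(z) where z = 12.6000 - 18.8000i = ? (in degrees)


Re = 12.6, Im = -18.8
arg = atan2(-18.8, 12.6) = -56.1695 degrees

arg(z) = -56.1695 degrees


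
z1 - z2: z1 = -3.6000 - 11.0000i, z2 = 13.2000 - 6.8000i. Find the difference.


Real: -3.6 - 13.2 = -16.8
Imag: -11 + 6.8 = -4.2

-16.8000 - 4.2000i


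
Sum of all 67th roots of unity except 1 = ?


With w = e^(2*pi*i/67), all 67 of the 67th roots of unity w^0 = 1, w, ..., w^(66) sum to 0: 1 + w + ... + w^(66) = (1 - w^67)/(1 - w) = 0 since w^67 = 1, w ≠ 1.
Removing the root 1: w + w^2 + ... + w^(66) = 0 - 1 = -1

Sum = -1


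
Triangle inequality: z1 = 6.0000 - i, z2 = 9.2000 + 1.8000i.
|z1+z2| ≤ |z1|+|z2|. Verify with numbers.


|z1| = sqrt(6^2 + (-1)^2) = sqrt(37) = 6.0828
|z2| = sqrt(9.2^2 + 1.8^2) = sqrt(87.88) = 9.3744
z1+z2 = 15.2000 + 0.8000i
|z1+z2| = sqrt(231.68) = 15.2210
|z1|+|z2| = 6.0828 + 9.3744 = 15.4572

|z1+z2| = 15.2210 ≤ |z1|+|z2| = 15.4572 (verified)


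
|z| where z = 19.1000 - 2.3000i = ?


|z| = sqrt(19.1^2 + (-2.3)^2) = sqrt(364.81 + 5.29) = sqrt(370.1) = 19.2380

|z| = 19.2380


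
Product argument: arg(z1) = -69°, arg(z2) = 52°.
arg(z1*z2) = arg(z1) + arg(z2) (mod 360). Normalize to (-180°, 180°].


arg(z1*z2) = -69° + 52° = -17°
Normalized to (-180°, 180°]: -17°

-17°


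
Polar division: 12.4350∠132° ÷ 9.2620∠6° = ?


r = 12.4350 / 9.2620 = 1.3426
theta = 132° - 6° = 126° = 126° (mod 360)

1.3426 cis(126°)


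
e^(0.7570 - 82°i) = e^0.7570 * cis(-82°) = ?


e^0.7570 = 2.13187
cos(-82°) = 0.13917
sin(-82°) = -0.99027
Real = 2.13187*0.13917 = 0.2967
Imag = 2.13187*(-0.99027) = -2.1111

0.2967 - 2.1111i


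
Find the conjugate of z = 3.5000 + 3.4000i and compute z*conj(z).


z_bar = 3.5000 - 3.4000i
z*z_bar = 3.5^2 + 3.4^2 = 12.25 + 11.56 = 23.81

z_bar = 3.5000 - 3.4000i, z*z_bar = 23.81


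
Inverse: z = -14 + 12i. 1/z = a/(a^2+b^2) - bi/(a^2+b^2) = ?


|z|^2 = 196+144 = 340
1/z = (-14 - 12i)/340

1/z = -0.0412 - 0.0353i


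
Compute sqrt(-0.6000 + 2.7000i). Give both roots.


|z| = sqrt(0.36+7.29) = 2.7659
sqrt((|z|+a)/2) = sqrt((2.7659+(-0.6))/2) = sqrt(1.0829) = 1.0406
sqrt((|z|-a)/2) = sqrt((2.7659-(-0.6))/2) = sqrt(1.6829) = 1.2973

±(1.0406 + 1.2973i) i.e. 1.0406 + 1.2973i and -1.0406 - 1.2973i


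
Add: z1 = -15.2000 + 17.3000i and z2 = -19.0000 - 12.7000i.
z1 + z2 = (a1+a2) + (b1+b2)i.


Real: -15.2 - 19 = -34.2
Imag: 17.3 - 12.7 = 4.6

-34.2000 + 4.6000i


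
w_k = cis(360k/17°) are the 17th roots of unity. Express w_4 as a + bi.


Angle = 360*4/17 = 84.7059°
a = cos(84.7059°) = 0.0923
b = sin(84.7059°) = 0.9957

0.0923 + 0.9957i


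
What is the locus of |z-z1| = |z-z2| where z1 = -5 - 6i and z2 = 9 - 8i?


Equal distances means the locus is the perpendicular bisector of z1 and z2.
Midpoint = ((-5+9)/2, (-6+(-8))/2) = (2.0000, -7.0000)

Perpendicular bisector through (2.0000, -7.0000)


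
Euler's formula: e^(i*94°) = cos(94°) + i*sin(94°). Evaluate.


cos(94°) = -0.0698
sin(94°) = 0.9976

e^(i*94°) = -0.0698 + 0.9976i


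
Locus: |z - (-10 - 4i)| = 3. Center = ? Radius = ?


|z - z0| = r is a circle with center z0 and radius r.
Center = (-10, -4), radius = 3

Circle with center (-10, -4) and radius 3


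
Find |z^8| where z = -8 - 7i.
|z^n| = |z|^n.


|z| = sqrt(64+49) = sqrt(113) = 10.6301
|z^8| = |z|^8 = (sqrt(113))^8 = 113^4 = 163047361

|z^8| = 163047361


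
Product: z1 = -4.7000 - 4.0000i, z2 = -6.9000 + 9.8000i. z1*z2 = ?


Real = -4.7*(-6.9) - (-4)*9.8 = 32.43 - (-39.2) = 71.63
Imag = -4.7*9.8 - (6.9)*(-4) = -46.06 + 27.6 = -18.46

71.6300 - 18.4600i


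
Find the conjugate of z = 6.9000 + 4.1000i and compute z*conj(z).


z_bar = 6.9000 - 4.1000i
z*z_bar = 6.9^2 + 4.1^2 = 47.61 + 16.81 = 64.42

z_bar = 6.9000 - 4.1000i, z*z_bar = 64.42


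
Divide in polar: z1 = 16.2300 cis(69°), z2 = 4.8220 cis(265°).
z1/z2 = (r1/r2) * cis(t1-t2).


r = 16.2300 / 4.8220 = 3.3658
theta = 69° - 265° = -196° = 164° (mod 360)

3.3658 cis(164°)


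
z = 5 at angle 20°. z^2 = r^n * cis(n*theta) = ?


r^2 = 5^2 = 25
n*theta = 2*20° = 40° = 40° (mod 360)
a = 25*cos(40°) = 19.1511
b = 25*sin(40°) = 16.0697

25 cis(40°) = 19.1511 + 16.0697i


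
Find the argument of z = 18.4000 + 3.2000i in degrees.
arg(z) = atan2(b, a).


Re = 18.4, Im = 3.2
arg = atan2(3.2, 18.4) = 9.8658 degrees

arg(z) = 9.8658 degrees


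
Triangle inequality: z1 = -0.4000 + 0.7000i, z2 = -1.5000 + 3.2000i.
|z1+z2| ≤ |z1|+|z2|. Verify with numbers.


|z1| = sqrt((-0.4)^2 + 0.7^2) = sqrt(0.65) = 0.8062
|z2| = sqrt((-1.5)^2 + 3.2^2) = sqrt(12.49) = 3.5341
z1+z2 = -1.9000 + 3.9000i
|z1+z2| = sqrt(18.82) = 4.3382
|z1|+|z2| = 0.8062 + 3.5341 = 4.3403

|z1+z2| = 4.3382 ≤ |z1|+|z2| = 4.3403 (verified)


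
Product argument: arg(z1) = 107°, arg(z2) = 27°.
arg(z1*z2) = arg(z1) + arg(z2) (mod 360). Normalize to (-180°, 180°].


arg(z1*z2) = 107° + 27° = 134°
Normalized to (-180°, 180°]: 134°

134°


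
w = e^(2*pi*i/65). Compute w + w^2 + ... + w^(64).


With w = e^(2*pi*i/65), all 65 of the 65th roots of unity w^0 = 1, w, ..., w^(64) sum to 0: 1 + w + ... + w^(64) = (1 - w^65)/(1 - w) = 0 since w^65 = 1, w ≠ 1.
Removing the root 1: w + w^2 + ... + w^(64) = 0 - 1 = -1

Sum = -1


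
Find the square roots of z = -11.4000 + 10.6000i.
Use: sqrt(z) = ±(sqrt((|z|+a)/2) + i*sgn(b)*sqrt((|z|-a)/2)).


|z| = sqrt(129.96+112.36) = 15.5666
sqrt((|z|+a)/2) = sqrt((15.5666+(-11.4))/2) = sqrt(2.0833) = 1.4434
sqrt((|z|-a)/2) = sqrt((15.5666-(-11.4))/2) = sqrt(13.4833) = 3.6720

±(1.4434 + 3.6720i) i.e. 1.4434 + 3.6720i and -1.4434 - 3.6720i


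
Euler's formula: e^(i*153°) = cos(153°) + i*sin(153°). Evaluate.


cos(153°) = -0.8910
sin(153°) = 0.4540

e^(i*153°) = -0.8910 + 0.4540i


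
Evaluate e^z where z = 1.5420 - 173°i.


e^1.5420 = 4.6739
cos(-173°) = -0.99255
sin(-173°) = -0.12187
Real = 4.6739*(-0.99255) = -4.6391
Imag = 4.6739*(-0.12187) = -0.5696

-4.6391 - 0.5696i


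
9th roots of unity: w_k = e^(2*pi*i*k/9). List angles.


The 9th roots of unity are cis(360k/9°) for k=0..8
Angle step = 360/9 = 40°
Primitive root: cis(40°)
Primitive root = 0.7660 + 0.6428i

9 roots at angles: 0°, 40°, 80°, 120°, 160°, 200°, 240°, 280°, 320°


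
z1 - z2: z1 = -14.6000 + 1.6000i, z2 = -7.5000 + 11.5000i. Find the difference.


Real: -14.6 + 7.5 = -7.1
Imag: 1.6 - 11.5 = -9.9

-7.1000 - 9.9000i


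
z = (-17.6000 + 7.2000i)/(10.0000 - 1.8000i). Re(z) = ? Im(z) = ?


Multiply by conjugate: (-17.6000 + 7.2000i)(10.0000 + 1.8000i) / (10^2 + (-1.8)^2)
Numerator real = -17.6*10 + 7.2*(-1.8) = -188.96
Numerator imag = 7.2*10 - (-17.6)*(-1.8) = 40.32
Denominator = 103.24
Re(z) = -188.96/103.24 = -1.8303
Im(z) = 40.32/103.24 = 0.3905

Re(z) = -1.8303, Im(z) = 0.3905


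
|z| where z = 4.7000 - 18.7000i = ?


|z| = sqrt(4.7^2 + (-18.7)^2) = sqrt(22.09 + 349.69) = sqrt(371.78) = 19.2816

|z| = 19.2816


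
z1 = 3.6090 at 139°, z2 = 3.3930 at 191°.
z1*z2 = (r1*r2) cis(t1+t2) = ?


r = 3.6090 * 3.3930 = 12.2453
theta = 139° + 191° = 330° = 330° (mod 360)

12.2453 cis(330°)


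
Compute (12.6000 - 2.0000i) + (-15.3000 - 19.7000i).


Real: 12.6 - 15.3 = -2.7
Imag: -2 - 19.7 = -21.7

-2.7000 - 21.7000i


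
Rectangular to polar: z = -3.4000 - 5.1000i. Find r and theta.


r = sqrt(11.56+26.01) = sqrt(37.57) = 6.1294
theta = atan2(-5.1, -3.4) = -123.6901 degrees

r = 6.1294, theta = -123.6901 degrees


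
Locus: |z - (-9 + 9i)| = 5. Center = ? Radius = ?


|z - z0| = r is a circle with center z0 and radius r.
Center = (-9, 9), radius = 5

Circle with center (-9, 9) and radius 5


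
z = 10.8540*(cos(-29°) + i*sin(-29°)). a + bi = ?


a = 10.8540*cos(-29°) = 10.8540*0.87462 = 9.4931
b = 10.8540*sin(-29°) = 10.8540*(-0.48481) = -5.2621

9.4931 - 5.2621i


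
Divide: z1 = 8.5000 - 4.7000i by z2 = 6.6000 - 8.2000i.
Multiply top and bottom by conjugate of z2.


Conjugate of z2 = 6.6000 + 8.2000i
Numerator: (8.5000 - 4.7000i)(6.6000 + 8.2000i) = 94.6400 + 38.6800i
Denominator: 6.6^2 + (-8.2)^2 = 110.8
Result = (94.6400 + 38.6800i)/110.8

0.8542 + 0.3491i


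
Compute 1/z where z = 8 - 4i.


|z|^2 = 64+16 = 80
1/z = (8 + 4i)/80

1/z = 0.1000 + 0.0500i


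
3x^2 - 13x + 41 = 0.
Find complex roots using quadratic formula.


disc = (-13)^2 - 4*3*41 = 169 - 492 = -323
sqrt(|disc|) = sqrt(323) = 17.9722
Real part = 13/(2*3) = 2.1667
Imag part = 17.9722/(2*3) = 2.9954

2.1667 ± 2.9954i


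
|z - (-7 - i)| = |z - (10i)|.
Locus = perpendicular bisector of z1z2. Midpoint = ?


Equal distances means the locus is the perpendicular bisector of z1 and z2.
Midpoint = ((-7+0)/2, (-1+10)/2) = (-3.5000, 4.5000)

Perpendicular bisector through (-3.5000, 4.5000)


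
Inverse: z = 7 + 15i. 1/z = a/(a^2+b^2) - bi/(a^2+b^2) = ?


|z|^2 = 49+225 = 274
1/z = (7 - 15i)/274

1/z = 0.0255 - 0.0547i


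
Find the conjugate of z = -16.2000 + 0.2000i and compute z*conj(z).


z_bar = -16.2000 - 0.2000i
z*z_bar = (-16.2)^2 + 0.2^2 = 262.44 + 0.04 = 262.48

z_bar = -16.2000 - 0.2000i, z*z_bar = 262.48


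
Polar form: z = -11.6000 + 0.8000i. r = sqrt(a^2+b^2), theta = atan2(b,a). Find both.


r = sqrt(134.56+0.64) = sqrt(135.2) = 11.6276
theta = atan2(0.8, -11.6) = 176.0548 degrees

r = 11.6276, theta = 176.0548 degrees


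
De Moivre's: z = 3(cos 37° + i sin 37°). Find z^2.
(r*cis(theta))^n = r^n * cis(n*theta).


r^2 = 3^2 = 9
n*theta = 2*37° = 74° = 74° (mod 360)
a = 9*cos(74°) = 2.4807
b = 9*sin(74°) = 8.6514

9 cis(74°) = 2.4807 + 8.6514i


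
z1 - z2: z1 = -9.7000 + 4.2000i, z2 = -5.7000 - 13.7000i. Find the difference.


Real: -9.7 + 5.7 = -4
Imag: 4.2 + 13.7 = 17.9

-4.0000 + 17.9000i


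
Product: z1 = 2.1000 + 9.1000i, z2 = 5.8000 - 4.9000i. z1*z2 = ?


Real = 2.1*5.8 - 9.1*(-4.9) = 12.18 - (-44.59) = 56.77
Imag = 2.1*(-4.9) + 5.8*9.1 = -10.29 + 52.78 = 42.49

56.7700 + 42.4900i


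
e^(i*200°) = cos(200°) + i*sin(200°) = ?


cos(200°) = -0.9397
sin(200°) = -0.3420

e^(i*200°) = -0.9397 - 0.3420i


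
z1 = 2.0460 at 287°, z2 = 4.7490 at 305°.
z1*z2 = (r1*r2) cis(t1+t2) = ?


r = 2.0460 * 4.7490 = 9.7165
theta = 287° + 305° = 592° = 232° (mod 360)

9.7165 cis(232°)


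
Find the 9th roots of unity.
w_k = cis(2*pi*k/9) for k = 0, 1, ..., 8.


The 9th roots of unity are cis(360k/9°) for k=0..8
Angle step = 360/9 = 40°
Primitive root: cis(40°)
Primitive root = 0.7660 + 0.6428i

9 roots at angles: 0°, 40°, 80°, 120°, 160°, 200°, 240°, 280°, 320°


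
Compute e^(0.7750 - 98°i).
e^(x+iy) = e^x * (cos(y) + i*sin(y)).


e^0.7750 = 2.1706
cos(-98°) = -0.1392
sin(-98°) = -0.9903
Real = 2.1706*(-0.1392) = -0.3021
Imag = 2.1706*(-0.9903) = -2.1495

-0.3021 - 2.1495i


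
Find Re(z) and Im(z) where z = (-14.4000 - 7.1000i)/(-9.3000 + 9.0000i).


Multiply by conjugate: (-14.4000 - 7.1000i)(-9.3000 - 9.0000i) / ((-9.3)^2 + 9^2)
Numerator real = -14.4*(-9.3) - (7.1)*9 = 70.02
Numerator imag = -7.1*(-9.3) - (-14.4)*9 = 195.63
Denominator = 167.49
Re(z) = 70.02/167.49 = 0.4181
Im(z) = 195.63/167.49 = 1.1680

Re(z) = 0.4181, Im(z) = 1.1680


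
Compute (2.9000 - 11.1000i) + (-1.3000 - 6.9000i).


Real: 2.9 - 1.3 = 1.6
Imag: -11.1 - 6.9 = -18

1.6000 - 18.0000i


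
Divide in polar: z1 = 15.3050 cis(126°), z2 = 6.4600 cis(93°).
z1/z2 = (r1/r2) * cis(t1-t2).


r = 15.3050 / 6.4600 = 2.3692
theta = 126° - 93° = 33° = 33° (mod 360)

2.3692 cis(33°)


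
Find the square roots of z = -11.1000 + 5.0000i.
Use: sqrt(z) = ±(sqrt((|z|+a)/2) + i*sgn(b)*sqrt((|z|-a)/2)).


|z| = sqrt(123.21+25) = 12.1742
sqrt((|z|+a)/2) = sqrt((12.1742+(-11.1))/2) = sqrt(0.5371) = 0.7329
sqrt((|z|-a)/2) = sqrt((12.1742-(-11.1))/2) = sqrt(11.6371) = 3.4113

±(0.7329 + 3.4113i) i.e. 0.7329 + 3.4113i and -0.7329 - 3.4113i


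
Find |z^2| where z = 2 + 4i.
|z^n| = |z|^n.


|z| = sqrt(4+16) = sqrt(20) = 4.4721
|z^2| = |z|^2 = (sqrt(20))^2 = 20

|z^2| = 20


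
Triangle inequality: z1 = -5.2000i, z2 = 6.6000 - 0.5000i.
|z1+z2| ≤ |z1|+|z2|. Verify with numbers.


|z1| = sqrt(0^2 + (-5.2)^2) = sqrt(27.04) = 5.2000
|z2| = sqrt(6.6^2 + (-0.5)^2) = sqrt(43.81) = 6.6189
z1+z2 = 6.6000 - 5.7000i
|z1+z2| = sqrt(76.05) = 8.7207
|z1|+|z2| = 5.2000 + 6.6189 = 11.8189

|z1+z2| = 8.7207 ≤ |z1|+|z2| = 11.8189 (verified)


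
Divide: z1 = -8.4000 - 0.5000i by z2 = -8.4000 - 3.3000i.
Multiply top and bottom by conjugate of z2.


Conjugate of z2 = -8.4000 + 3.3000i
Numerator: (-8.4000 - 0.5000i)(-8.4000 + 3.3000i) = 72.2100 - 23.5200i
Denominator: (-8.4)^2 + (-3.3)^2 = 81.45
Result = (72.2100 - 23.5200i)/81.45

0.8866 - 0.2888i


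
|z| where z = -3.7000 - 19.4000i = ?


|z| = sqrt((-3.7)^2 + (-19.4)^2) = sqrt(13.69 + 376.36) = sqrt(390.05) = 19.7497

|z| = 19.7497


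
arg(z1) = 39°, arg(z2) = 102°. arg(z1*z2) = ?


arg(z1*z2) = 39° + 102° = 141°
Normalized to (-180°, 180°]: 141°

141°


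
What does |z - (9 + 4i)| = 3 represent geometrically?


|z - z0| = r is a circle with center z0 and radius r.
Center = (9, 4), radius = 3

Circle with center (9, 4) and radius 3


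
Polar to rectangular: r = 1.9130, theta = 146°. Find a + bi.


a = 1.9130*cos(146°) = 1.9130*(-0.829) = -1.5859
b = 1.9130*sin(146°) = 1.9130*0.5592 = 1.0697

-1.5859 + 1.0697i


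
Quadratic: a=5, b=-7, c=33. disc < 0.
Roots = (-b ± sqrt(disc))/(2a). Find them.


disc = (-7)^2 - 4*5*33 = 49 - 660 = -611
sqrt(|disc|) = sqrt(611) = 24.7184
Real part = 7/(2*5) = 0.7000
Imag part = 24.7184/(2*5) = 2.4718

0.7000 ± 2.4718i


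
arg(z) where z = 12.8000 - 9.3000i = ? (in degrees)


Re = 12.8, Im = -9.3
arg = atan2(-9.3, 12.8) = -36.0007 degrees

arg(z) = -36.0007 degrees


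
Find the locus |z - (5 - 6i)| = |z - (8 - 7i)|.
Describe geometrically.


Equal distances means the locus is the perpendicular bisector of z1 and z2.
Midpoint = ((5+8)/2, (-6+(-7))/2) = (6.5000, -6.5000)

Perpendicular bisector through (6.5000, -6.5000)


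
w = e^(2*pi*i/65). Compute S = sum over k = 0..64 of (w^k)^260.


The roots are w_k = w^k with w = e^(2*pi*i/65), and (w^k)^260 = (w^260)^k.
So S = 1 + u + u^2 + ... + u^(64) with u = w^260.
260 = 4*65 + 0, so 260 is a multiple of 65 and u = (w^65)^4 = 1.
Every one of the 65 terms equals 1: S = 65

S = 65


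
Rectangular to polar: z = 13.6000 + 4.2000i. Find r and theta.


r = sqrt(184.96+17.64) = sqrt(202.6) = 14.2338
theta = atan2(4.2, 13.6) = 17.1619 degrees

r = 14.2338, theta = 17.1619 degrees


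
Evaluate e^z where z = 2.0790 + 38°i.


e^2.0790 = 7.9965
cos(38°) = 0.78801
sin(38°) = 0.61566
Real = 7.9965*0.78801 = 6.3013
Imag = 7.9965*0.61566 = 4.9231

6.3013 + 4.9231i


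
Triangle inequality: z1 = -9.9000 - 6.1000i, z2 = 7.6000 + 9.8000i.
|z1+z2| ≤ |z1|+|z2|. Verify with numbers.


|z1| = sqrt((-9.9)^2 + (-6.1)^2) = sqrt(135.22) = 11.6284
|z2| = sqrt(7.6^2 + 9.8^2) = sqrt(153.8) = 12.4016
z1+z2 = -2.3000 + 3.7000i
|z1+z2| = sqrt(18.98) = 4.3566
|z1|+|z2| = 11.6284 + 12.4016 = 24.0300

|z1+z2| = 4.3566 ≤ |z1|+|z2| = 24.0300 (verified)


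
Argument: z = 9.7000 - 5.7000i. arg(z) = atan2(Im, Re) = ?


Re = 9.7, Im = -5.7
arg = atan2(-5.7, 9.7) = -30.4397 degrees

arg(z) = -30.4397 degrees


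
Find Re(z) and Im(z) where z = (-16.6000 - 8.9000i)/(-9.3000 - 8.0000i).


Multiply by conjugate: (-16.6000 - 8.9000i)(-9.3000 + 8.0000i) / ((-9.3)^2 + (-8)^2)
Numerator real = -16.6*(-9.3) - (8.9)*(-8) = 225.58
Numerator imag = -8.9*(-9.3) - (-16.6)*(-8) = -50.03
Denominator = 150.49
Re(z) = 225.58/150.49 = 1.4990
Im(z) = -50.03/150.49 = -0.3324

Re(z) = 1.4990, Im(z) = -0.3324


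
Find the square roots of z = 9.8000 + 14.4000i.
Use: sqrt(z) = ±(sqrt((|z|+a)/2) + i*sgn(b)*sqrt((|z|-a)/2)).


|z| = sqrt(96.04+207.36) = 17.4184
sqrt((|z|+a)/2) = sqrt((17.4184+9.8)/2) = sqrt(13.6092) = 3.6891
sqrt((|z|-a)/2) = sqrt((17.4184-9.8)/2) = sqrt(3.8092) = 1.9517

±(3.6891 + 1.9517i) i.e. 3.6891 + 1.9517i and -3.6891 - 1.9517i


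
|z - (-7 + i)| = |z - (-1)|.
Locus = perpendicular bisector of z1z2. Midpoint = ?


Equal distances means the locus is the perpendicular bisector of z1 and z2.
Midpoint = ((-7+(-1))/2, (1+0)/2) = (-4.0000, 0.5000)

Perpendicular bisector through (-4.0000, 0.5000)


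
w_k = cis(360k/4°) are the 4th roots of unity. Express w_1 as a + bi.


Angle = 360*1/4 = 90°
a = cos(90°) = 0
b = sin(90°) = 1.0000

0 + 1.0000i


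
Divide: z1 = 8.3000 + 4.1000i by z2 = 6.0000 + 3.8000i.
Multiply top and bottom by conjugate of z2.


Conjugate of z2 = 6.0000 - 3.8000i
Numerator: (8.3000 + 4.1000i)(6.0000 - 3.8000i) = 65.3800 - 6.9400i
Denominator: 6^2 + 3.8^2 = 50.44
Result = (65.3800 - 6.9400i)/50.44

1.2962 - 0.1376i


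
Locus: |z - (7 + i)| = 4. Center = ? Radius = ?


|z - z0| = r is a circle with center z0 and radius r.
Center = (7, 1), radius = 4

Circle with center (7, 1) and radius 4


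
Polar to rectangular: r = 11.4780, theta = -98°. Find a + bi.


a = 11.4780*cos(-98°) = 11.4780*(-0.13917) = -1.5974
b = 11.4780*sin(-98°) = 11.4780*(-0.99027) = -11.3663

-1.5974 - 11.3663i


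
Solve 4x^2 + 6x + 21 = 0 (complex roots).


disc = 6^2 - 4*4*21 = 36 - 336 = -300
sqrt(|disc|) = sqrt(300) = 17.3205
Real part = -6/(2*4) = -0.7500
Imag part = 17.3205/(2*4) = 2.1651

-0.7500 ± 2.1651i


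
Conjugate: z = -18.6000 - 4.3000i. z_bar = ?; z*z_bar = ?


z_bar = -18.6000 + 4.3000i
z*z_bar = (-18.6)^2 + (-4.3)^2 = 345.96 + 18.49 = 364.45

z_bar = -18.6000 + 4.3000i, z*z_bar = 364.45


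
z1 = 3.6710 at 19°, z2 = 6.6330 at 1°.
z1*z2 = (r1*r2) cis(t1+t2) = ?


r = 3.6710 * 6.6330 = 24.3497
theta = 19° + 1° = 20° = 20° (mod 360)

24.3497 cis(20°)


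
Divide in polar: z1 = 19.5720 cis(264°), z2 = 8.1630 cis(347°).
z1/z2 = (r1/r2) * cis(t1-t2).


r = 19.5720 / 8.1630 = 2.3976
theta = 264° - 347° = -83° = 277° (mod 360)

2.3976 cis(277°)


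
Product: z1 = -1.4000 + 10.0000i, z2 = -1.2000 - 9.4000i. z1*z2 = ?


Real = -1.4*(-1.2) - 10*(-9.4) = 1.68 - (-94) = 95.68
Imag = -1.4*(-9.4) - (1.2)*10 = 13.16 - (12) = 1.16

95.6800 + 1.1600i


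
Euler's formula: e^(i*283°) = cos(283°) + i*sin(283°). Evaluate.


cos(283°) = 0.2250
sin(283°) = -0.9744

e^(i*283°) = 0.2250 - 0.9744i


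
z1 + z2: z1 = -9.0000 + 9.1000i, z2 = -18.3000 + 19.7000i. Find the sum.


Real: -9 - 18.3 = -27.3
Imag: 9.1 + 19.7 = 28.8

-27.3000 + 28.8000i


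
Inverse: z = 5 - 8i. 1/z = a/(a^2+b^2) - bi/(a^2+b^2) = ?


|z|^2 = 25+64 = 89
1/z = (5 + 8i)/89

1/z = 0.0562 + 0.0899i


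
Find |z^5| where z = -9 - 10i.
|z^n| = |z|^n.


|z| = sqrt(81+100) = sqrt(181) = 13.4536
|z^5| = |z|^5 = (sqrt(181))^5 = 181^2 * sqrt(181) = 32761*sqrt(181)

|z^5| = 32761*sqrt(181) ≈ 440754.1774


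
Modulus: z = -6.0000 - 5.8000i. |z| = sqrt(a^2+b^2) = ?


|z| = sqrt((-6)^2 + (-5.8)^2) = sqrt(36 + 33.64) = sqrt(69.64) = 8.3451

|z| = 8.3451


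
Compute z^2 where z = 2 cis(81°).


r^2 = 2^2 = 4
n*theta = 2*81° = 162° = 162° (mod 360)
a = 4*cos(162°) = -3.8042
b = 4*sin(162°) = 1.2361

4 cis(162°) = -3.8042 + 1.2361i


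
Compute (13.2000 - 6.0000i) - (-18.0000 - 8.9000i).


Real: 13.2 + 18 = 31.2
Imag: -6 + 8.9 = 2.9

31.2000 + 2.9000i


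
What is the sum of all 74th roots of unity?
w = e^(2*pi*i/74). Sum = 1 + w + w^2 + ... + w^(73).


The sum of all 74th roots of unity is 0.
Geometric series: (1 - w^74)/(1 - w) = (1-1)/(1-w) = 0 since w^74 = 1, w ≠ 1.
Alternatively: coefficient of z^73 in z^74 - 1 is 0.

0


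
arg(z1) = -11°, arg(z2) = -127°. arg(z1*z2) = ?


arg(z1*z2) = -11° - 127° = -138°
Normalized to (-180°, 180°]: -138°

-138°


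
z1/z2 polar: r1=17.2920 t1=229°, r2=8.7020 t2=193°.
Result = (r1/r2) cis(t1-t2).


r = 17.2920 / 8.7020 = 1.9871
theta = 229° - 193° = 36° = 36° (mod 360)

1.9871 cis(36°)


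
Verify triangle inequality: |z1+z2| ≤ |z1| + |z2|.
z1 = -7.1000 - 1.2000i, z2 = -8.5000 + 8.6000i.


|z1| = sqrt((-7.1)^2 + (-1.2)^2) = sqrt(51.85) = 7.2007
|z2| = sqrt((-8.5)^2 + 8.6^2) = sqrt(146.21) = 12.0917
z1+z2 = -15.6000 + 7.4000i
|z1+z2| = sqrt(298.12) = 17.2662
|z1|+|z2| = 7.2007 + 12.0917 = 19.2924

|z1+z2| = 17.2662 ≤ |z1|+|z2| = 19.2924 (verified)


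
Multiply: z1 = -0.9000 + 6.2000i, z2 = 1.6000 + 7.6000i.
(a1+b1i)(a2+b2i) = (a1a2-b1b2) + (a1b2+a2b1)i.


Real = -0.9*1.6 - 6.2*7.6 = -1.44 - 47.12 = -48.56
Imag = -0.9*7.6 + 1.6*6.2 = -6.84 + 9.92 = 3.08

-48.5600 + 3.0800i


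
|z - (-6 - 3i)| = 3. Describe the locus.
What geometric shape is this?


|z - z0| = r is a circle with center z0 and radius r.
Center = (-6, -3), radius = 3

Circle with center (-6, -3) and radius 3


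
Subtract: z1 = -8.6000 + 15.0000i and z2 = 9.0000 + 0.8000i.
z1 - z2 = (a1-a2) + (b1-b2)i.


Real: -8.6 - 9 = -17.6
Imag: 15 - 0.8 = 14.2

-17.6000 + 14.2000i


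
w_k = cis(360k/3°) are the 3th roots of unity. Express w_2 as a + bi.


Angle = 360*2/3 = 240°
a = cos(240°) = -0.5000
b = sin(240°) = -0.8660

-0.5000 - 0.8660i


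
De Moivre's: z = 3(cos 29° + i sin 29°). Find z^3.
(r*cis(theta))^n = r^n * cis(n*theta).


r^3 = 3^3 = 27
n*theta = 3*29° = 87° = 87° (mod 360)
a = 27*cos(87°) = 1.4131
b = 27*sin(87°) = 26.9630

27 cis(87°) = 1.4131 + 26.9630i


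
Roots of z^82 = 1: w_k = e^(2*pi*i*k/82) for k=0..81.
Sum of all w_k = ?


The sum of all 82th roots of unity is 0.
Geometric series: (1 - w^82)/(1 - w) = (1-1)/(1-w) = 0 since w^82 = 1, w ≠ 1.
Alternatively: coefficient of z^81 in z^82 - 1 is 0.

0


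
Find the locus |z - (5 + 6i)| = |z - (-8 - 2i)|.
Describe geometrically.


Equal distances means the locus is the perpendicular bisector of z1 and z2.
Midpoint = ((5+(-8))/2, (6+(-2))/2) = (-1.5000, 2.0000)

Perpendicular bisector through (-1.5000, 2.0000)


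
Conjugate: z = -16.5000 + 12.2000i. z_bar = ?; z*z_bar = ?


z_bar = -16.5000 - 12.2000i
z*z_bar = (-16.5)^2 + 12.2^2 = 272.25 + 148.84 = 421.09

z_bar = -16.5000 - 12.2000i, z*z_bar = 421.09


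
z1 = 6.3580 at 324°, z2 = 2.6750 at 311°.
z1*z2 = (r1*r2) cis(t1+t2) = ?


r = 6.3580 * 2.6750 = 17.0076
theta = 324° + 311° = 635° = 275° (mod 360)

17.0076 cis(275°)


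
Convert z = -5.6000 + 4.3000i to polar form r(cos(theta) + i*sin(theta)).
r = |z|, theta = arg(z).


r = sqrt(31.36+18.49) = sqrt(49.85) = 7.0605
theta = atan2(4.3, -5.6) = 142.4809 degrees

r = 7.0605, theta = 142.4809 degrees


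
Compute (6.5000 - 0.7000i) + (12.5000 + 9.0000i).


Real: 6.5 + 12.5 = 19
Imag: -0.7 + 9 = 8.3

19.0000 + 8.3000i
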